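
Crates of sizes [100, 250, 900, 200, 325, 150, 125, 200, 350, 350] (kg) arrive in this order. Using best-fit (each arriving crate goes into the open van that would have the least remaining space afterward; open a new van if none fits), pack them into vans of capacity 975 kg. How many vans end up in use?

  100 → van 1 (new)  [load 100/975]
  250 → van 1  [load 350/975]
  900 → van 2 (new)  [load 900/975]
  200 → van 1  [load 550/975]
  325 → van 1  [load 875/975]
  150 → van 3 (new)  [load 150/975]
  125 → van 3  [load 275/975]
  200 → van 3  [load 475/975]
  350 → van 3  [load 825/975]
  350 → van 4 (new)  [load 350/975]
4 vans opened.

4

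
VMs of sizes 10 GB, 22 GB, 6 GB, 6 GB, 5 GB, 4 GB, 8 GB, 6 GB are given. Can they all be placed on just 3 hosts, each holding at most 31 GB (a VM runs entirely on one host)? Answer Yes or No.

A valid assignment using 3 hosts:
  host 1: 22 + 8 = 30
  host 2: 10 + 6 + 6 + 6 = 28
  host 3: 5 + 4 = 9
Every load is within 31 GB, so 3 hosts suffice.

Yes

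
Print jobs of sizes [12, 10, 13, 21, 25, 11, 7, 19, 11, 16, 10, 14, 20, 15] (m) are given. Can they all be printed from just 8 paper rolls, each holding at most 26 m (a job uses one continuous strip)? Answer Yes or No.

No

Total = 204 m; ⌈204/26⌉ = 8.
The bound of 8 does not rule out 8, but exhaustive search shows no assignment into 8 paper rolls of capacity 26 m exists — the minimum is 9.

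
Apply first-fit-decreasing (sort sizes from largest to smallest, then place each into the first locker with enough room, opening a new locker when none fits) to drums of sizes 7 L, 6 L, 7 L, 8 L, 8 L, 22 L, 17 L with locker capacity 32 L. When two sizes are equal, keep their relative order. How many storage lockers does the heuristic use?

Sorted descending: 22, 17, 8, 8, 7, 7, 6.
  22 → locker 1 (new)  [load 22/32]
  17 → locker 2 (new)  [load 17/32]
  8 → locker 1  [load 30/32]
  8 → locker 2  [load 25/32]
  7 → locker 2  [load 32/32]
  7 → locker 3 (new)  [load 7/32]
  6 → locker 3  [load 13/32]
3 storage lockers opened.

3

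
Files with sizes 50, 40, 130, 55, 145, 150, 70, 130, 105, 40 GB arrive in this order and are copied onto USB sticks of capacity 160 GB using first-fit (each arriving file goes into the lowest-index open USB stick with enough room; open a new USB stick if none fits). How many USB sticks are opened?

  50 → USB stick 1 (new)  [load 50/160]
  40 → USB stick 1  [load 90/160]
  130 → USB stick 2 (new)  [load 130/160]
  55 → USB stick 1  [load 145/160]
  145 → USB stick 3 (new)  [load 145/160]
  150 → USB stick 4 (new)  [load 150/160]
  70 → USB stick 5 (new)  [load 70/160]
  130 → USB stick 6 (new)  [load 130/160]
  105 → USB stick 7 (new)  [load 105/160]
  40 → USB stick 5  [load 110/160]
7 USB sticks opened.

7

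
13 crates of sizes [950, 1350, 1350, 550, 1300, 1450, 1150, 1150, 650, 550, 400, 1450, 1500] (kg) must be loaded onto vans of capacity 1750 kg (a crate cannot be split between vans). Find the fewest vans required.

9

Total = 1500 + 1450 + 1450 + 1350 + 1350 + 1300 + 1150 + 1150 + 950 + 650 + 550 + 550 + 400 = 13800 kg.
Lower bound: ⌈13800/1750⌉ = 8 vans.
Also, 9 crates each exceed 875 kg, and no two of those can share a van, so at least 9 vans are needed.
A packing using 9 vans:
  van 1: 1500 = 1500
  van 2: 1450 = 1450
  van 3: 1450 = 1450
  van 4: 1350 + 400 = 1750
  van 5: 1350 = 1350
  van 6: 1300 = 1300
  van 7: 1150 + 550 = 1700
  van 8: 1150 + 550 = 1700
  van 9: 950 + 650 = 1600
This matches the lower bound, so 9 is optimal.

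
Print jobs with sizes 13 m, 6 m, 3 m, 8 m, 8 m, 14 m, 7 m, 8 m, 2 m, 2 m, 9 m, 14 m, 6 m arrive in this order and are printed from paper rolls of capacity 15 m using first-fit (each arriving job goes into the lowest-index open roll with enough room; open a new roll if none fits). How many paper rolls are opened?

  13 → roll 1 (new)  [load 13/15]
  6 → roll 2 (new)  [load 6/15]
  3 → roll 2  [load 9/15]
  8 → roll 3 (new)  [load 8/15]
  8 → roll 4 (new)  [load 8/15]
  14 → roll 5 (new)  [load 14/15]
  7 → roll 3  [load 15/15]
  8 → roll 6 (new)  [load 8/15]
  2 → roll 1  [load 15/15]
  2 → roll 2  [load 11/15]
  9 → roll 7 (new)  [load 9/15]
  14 → roll 8 (new)  [load 14/15]
  6 → roll 4  [load 14/15]
8 paper rolls opened.

8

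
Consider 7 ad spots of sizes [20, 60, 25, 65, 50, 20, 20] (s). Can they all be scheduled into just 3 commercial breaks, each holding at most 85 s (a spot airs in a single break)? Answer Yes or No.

Total = 260 s; ⌈260/85⌉ = 4.
At least 4 commercial breaks are required, but only 3 are allowed.

No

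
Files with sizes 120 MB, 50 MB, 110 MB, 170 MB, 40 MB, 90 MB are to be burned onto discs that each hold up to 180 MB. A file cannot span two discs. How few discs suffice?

Total = 170 + 120 + 110 + 90 + 50 + 40 = 580 MB.
Lower bound: ⌈580/180⌉ = 4 discs.
A packing using 4 discs:
  disc 1: 170 = 170
  disc 2: 120 + 50 = 170
  disc 3: 110 + 40 = 150
  disc 4: 90 = 90
This matches the lower bound, so 4 is optimal.

4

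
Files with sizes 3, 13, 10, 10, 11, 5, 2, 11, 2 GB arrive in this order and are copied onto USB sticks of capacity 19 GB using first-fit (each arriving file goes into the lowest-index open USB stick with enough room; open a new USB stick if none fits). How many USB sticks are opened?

  3 → USB stick 1 (new)  [load 3/19]
  13 → USB stick 1  [load 16/19]
  10 → USB stick 2 (new)  [load 10/19]
  10 → USB stick 3 (new)  [load 10/19]
  11 → USB stick 4 (new)  [load 11/19]
  5 → USB stick 2  [load 15/19]
  2 → USB stick 1  [load 18/19]
  11 → USB stick 5 (new)  [load 11/19]
  2 → USB stick 2  [load 17/19]
5 USB sticks opened.

5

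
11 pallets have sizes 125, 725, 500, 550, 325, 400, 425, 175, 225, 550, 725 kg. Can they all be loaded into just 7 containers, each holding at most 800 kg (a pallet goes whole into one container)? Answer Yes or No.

Yes

A valid assignment using 7 containers:
  container 1: 725 = 725
  container 2: 725 = 725
  container 3: 550 + 225 = 775
  container 4: 550 + 175 = 725
  container 5: 500 + 125 = 625
  container 6: 425 + 325 = 750
  container 7: 400 = 400
Every load is within 800 kg, so 7 containers suffice.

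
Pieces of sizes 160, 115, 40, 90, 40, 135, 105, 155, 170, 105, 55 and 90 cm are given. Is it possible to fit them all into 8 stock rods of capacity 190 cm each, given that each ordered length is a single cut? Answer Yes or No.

A valid assignment using 8 stock rods:
  stock rod 1: 170 = 170
  stock rod 2: 160 = 160
  stock rod 3: 155 = 155
  stock rod 4: 135 + 55 = 190
  stock rod 5: 115 + 40 = 155
  stock rod 6: 105 + 40 = 145
  stock rod 7: 105 = 105
  stock rod 8: 90 + 90 = 180
Every load is within 190 cm, so 8 stock rods suffice.

Yes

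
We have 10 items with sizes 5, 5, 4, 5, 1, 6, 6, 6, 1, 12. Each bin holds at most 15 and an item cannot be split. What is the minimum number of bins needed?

Total = 12 + 6 + 6 + 6 + 5 + 5 + 5 + 4 + 1 + 1 = 51.
Lower bound: ⌈51/15⌉ = 4 bins.
A packing using 4 bins:
  bin 1: 12 + 1 + 1 = 14
  bin 2: 6 + 6 = 12
  bin 3: 6 + 5 + 4 = 15
  bin 4: 5 + 5 = 10
This matches the lower bound, so 4 is optimal.

4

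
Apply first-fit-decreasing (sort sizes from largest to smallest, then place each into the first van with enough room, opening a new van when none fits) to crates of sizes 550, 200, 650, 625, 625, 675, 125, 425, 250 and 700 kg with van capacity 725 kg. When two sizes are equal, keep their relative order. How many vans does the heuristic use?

8

Sorted descending: 700, 675, 650, 625, 625, 550, 425, 250, 200, 125.
  700 → van 1 (new)  [load 700/725]
  675 → van 2 (new)  [load 675/725]
  650 → van 3 (new)  [load 650/725]
  625 → van 4 (new)  [load 625/725]
  625 → van 5 (new)  [load 625/725]
  550 → van 6 (new)  [load 550/725]
  425 → van 7 (new)  [load 425/725]
  250 → van 7  [load 675/725]
  200 → van 8 (new)  [load 200/725]
  125 → van 6  [load 675/725]
8 vans opened.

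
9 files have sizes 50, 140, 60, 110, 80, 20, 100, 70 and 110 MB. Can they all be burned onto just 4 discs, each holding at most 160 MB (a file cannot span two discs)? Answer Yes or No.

No

Total = 740 MB; ⌈740/160⌉ = 5.
At least 5 discs are required, but only 4 are allowed.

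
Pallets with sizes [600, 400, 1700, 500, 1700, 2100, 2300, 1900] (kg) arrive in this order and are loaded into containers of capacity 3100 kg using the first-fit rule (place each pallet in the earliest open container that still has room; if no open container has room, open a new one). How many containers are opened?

5

  600 → container 1 (new)  [load 600/3100]
  400 → container 1  [load 1000/3100]
  1700 → container 1  [load 2700/3100]
  500 → container 2 (new)  [load 500/3100]
  1700 → container 2  [load 2200/3100]
  2100 → container 3 (new)  [load 2100/3100]
  2300 → container 4 (new)  [load 2300/3100]
  1900 → container 5 (new)  [load 1900/3100]
5 containers opened.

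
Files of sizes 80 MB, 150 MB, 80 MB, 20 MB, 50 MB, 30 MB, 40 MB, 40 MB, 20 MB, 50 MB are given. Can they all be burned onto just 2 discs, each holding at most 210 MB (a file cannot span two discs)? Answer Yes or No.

No

Total = 560 MB; ⌈560/210⌉ = 3.
At least 3 discs are required, but only 2 are allowed.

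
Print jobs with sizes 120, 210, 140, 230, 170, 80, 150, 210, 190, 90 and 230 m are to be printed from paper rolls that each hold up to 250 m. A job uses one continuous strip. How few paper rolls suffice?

Total = 230 + 230 + 210 + 210 + 190 + 170 + 150 + 140 + 120 + 90 + 80 = 1820 m.
Lower bound: ⌈1820/250⌉ = 8 paper rolls.
A packing using 9 paper rolls:
  roll 1: 230 = 230
  roll 2: 230 = 230
  roll 3: 210 = 210
  roll 4: 210 = 210
  roll 5: 190 = 190
  roll 6: 170 + 80 = 250
  roll 7: 150 + 90 = 240
  roll 8: 140 = 140
  roll 9: 120 = 120
No arrangement into 8 paper rolls stays within capacity, so 9 is optimal.

9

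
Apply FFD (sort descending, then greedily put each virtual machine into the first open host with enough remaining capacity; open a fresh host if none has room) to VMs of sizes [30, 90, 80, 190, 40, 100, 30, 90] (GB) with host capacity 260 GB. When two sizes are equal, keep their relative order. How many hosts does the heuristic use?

3

Sorted descending: 190, 100, 90, 90, 80, 40, 30, 30.
  190 → host 1 (new)  [load 190/260]
  100 → host 2 (new)  [load 100/260]
  90 → host 2  [load 190/260]
  90 → host 3 (new)  [load 90/260]
  80 → host 3  [load 170/260]
  40 → host 1  [load 230/260]
  30 → host 1  [load 260/260]
  30 → host 2  [load 220/260]
3 hosts opened.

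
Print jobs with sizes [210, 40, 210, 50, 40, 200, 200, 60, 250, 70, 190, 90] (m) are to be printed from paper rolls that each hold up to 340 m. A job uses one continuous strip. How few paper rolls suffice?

Total = 250 + 210 + 210 + 200 + 200 + 190 + 90 + 70 + 60 + 50 + 40 + 40 = 1610 m.
Lower bound: ⌈1610/340⌉ = 5 paper rolls.
Also, 6 print jobs each exceed 170 m, and no two of those can share a roll, so at least 6 paper rolls are needed.
A packing using 6 paper rolls:
  roll 1: 250 + 90 = 340
  roll 2: 210 + 70 + 60 = 340
  roll 3: 210 + 50 + 40 + 40 = 340
  roll 4: 200 = 200
  roll 5: 200 = 200
  roll 6: 190 = 190
This matches the lower bound, so 6 is optimal.

6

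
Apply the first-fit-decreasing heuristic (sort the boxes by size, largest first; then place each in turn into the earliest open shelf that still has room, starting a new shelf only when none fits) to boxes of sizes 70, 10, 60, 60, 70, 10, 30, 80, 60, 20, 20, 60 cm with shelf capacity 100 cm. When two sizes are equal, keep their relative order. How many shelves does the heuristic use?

7

Sorted descending: 80, 70, 70, 60, 60, 60, 60, 30, 20, 20, 10, 10.
  80 → shelf 1 (new)  [load 80/100]
  70 → shelf 2 (new)  [load 70/100]
  70 → shelf 3 (new)  [load 70/100]
  60 → shelf 4 (new)  [load 60/100]
  60 → shelf 5 (new)  [load 60/100]
  60 → shelf 6 (new)  [load 60/100]
  60 → shelf 7 (new)  [load 60/100]
  30 → shelf 2  [load 100/100]
  20 → shelf 1  [load 100/100]
  20 → shelf 3  [load 90/100]
  10 → shelf 3  [load 100/100]
  10 → shelf 4  [load 70/100]
7 shelves opened.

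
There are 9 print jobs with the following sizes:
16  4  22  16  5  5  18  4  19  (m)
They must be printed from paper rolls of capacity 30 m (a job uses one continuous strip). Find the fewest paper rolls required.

5

Total = 22 + 19 + 18 + 16 + 16 + 5 + 5 + 4 + 4 = 109 m.
Lower bound: ⌈109/30⌉ = 4 paper rolls.
Also, 5 print jobs each exceed 15 m, and no two of those can share a roll, so at least 5 paper rolls are needed.
A packing using 5 paper rolls:
  roll 1: 22 + 5 = 27
  roll 2: 19 + 5 + 4 = 28
  roll 3: 18 + 4 = 22
  roll 4: 16 = 16
  roll 5: 16 = 16
This matches the lower bound, so 5 is optimal.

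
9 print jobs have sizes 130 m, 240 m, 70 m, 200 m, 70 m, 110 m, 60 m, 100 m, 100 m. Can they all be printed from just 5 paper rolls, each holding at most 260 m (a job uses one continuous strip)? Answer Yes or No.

Yes

A valid assignment using 5 paper rolls:
  roll 1: 240 = 240
  roll 2: 200 + 60 = 260
  roll 3: 130 + 110 = 240
  roll 4: 100 + 100 = 200
  roll 5: 70 + 70 = 140
Every load is within 260 m, so 5 paper rolls suffice.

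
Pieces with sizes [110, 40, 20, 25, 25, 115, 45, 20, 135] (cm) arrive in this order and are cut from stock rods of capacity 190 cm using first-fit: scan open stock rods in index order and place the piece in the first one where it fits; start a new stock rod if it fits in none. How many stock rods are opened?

  110 → stock rod 1 (new)  [load 110/190]
  40 → stock rod 1  [load 150/190]
  20 → stock rod 1  [load 170/190]
  25 → stock rod 2 (new)  [load 25/190]
  25 → stock rod 2  [load 50/190]
  115 → stock rod 2  [load 165/190]
  45 → stock rod 3 (new)  [load 45/190]
  20 → stock rod 1  [load 190/190]
  135 → stock rod 3  [load 180/190]
3 stock rods opened.

3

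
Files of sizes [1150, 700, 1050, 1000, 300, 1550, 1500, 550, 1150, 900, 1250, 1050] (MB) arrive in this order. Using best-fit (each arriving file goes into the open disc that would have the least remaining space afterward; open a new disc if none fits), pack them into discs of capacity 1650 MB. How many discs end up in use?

9

  1150 → disc 1 (new)  [load 1150/1650]
  700 → disc 2 (new)  [load 700/1650]
  1050 → disc 3 (new)  [load 1050/1650]
  1000 → disc 4 (new)  [load 1000/1650]
  300 → disc 1  [load 1450/1650]
  1550 → disc 5 (new)  [load 1550/1650]
  1500 → disc 6 (new)  [load 1500/1650]
  550 → disc 3  [load 1600/1650]
  1150 → disc 7 (new)  [load 1150/1650]
  900 → disc 2  [load 1600/1650]
  1250 → disc 8 (new)  [load 1250/1650]
  1050 → disc 9 (new)  [load 1050/1650]
9 discs opened.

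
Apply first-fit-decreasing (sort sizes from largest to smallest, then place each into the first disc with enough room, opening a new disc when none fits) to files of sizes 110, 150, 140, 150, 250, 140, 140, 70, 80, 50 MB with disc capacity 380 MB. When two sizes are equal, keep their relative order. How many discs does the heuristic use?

4

Sorted descending: 250, 150, 150, 140, 140, 140, 110, 80, 70, 50.
  250 → disc 1 (new)  [load 250/380]
  150 → disc 2 (new)  [load 150/380]
  150 → disc 2  [load 300/380]
  140 → disc 3 (new)  [load 140/380]
  140 → disc 3  [load 280/380]
  140 → disc 4 (new)  [load 140/380]
  110 → disc 1  [load 360/380]
  80 → disc 2  [load 380/380]
  70 → disc 3  [load 350/380]
  50 → disc 4  [load 190/380]
4 discs opened.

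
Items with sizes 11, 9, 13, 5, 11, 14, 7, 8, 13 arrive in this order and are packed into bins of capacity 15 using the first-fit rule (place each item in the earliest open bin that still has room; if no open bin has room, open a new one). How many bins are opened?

7

  11 → bin 1 (new)  [load 11/15]
  9 → bin 2 (new)  [load 9/15]
  13 → bin 3 (new)  [load 13/15]
  5 → bin 2  [load 14/15]
  11 → bin 4 (new)  [load 11/15]
  14 → bin 5 (new)  [load 14/15]
  7 → bin 6 (new)  [load 7/15]
  8 → bin 6  [load 15/15]
  13 → bin 7 (new)  [load 13/15]
7 bins opened.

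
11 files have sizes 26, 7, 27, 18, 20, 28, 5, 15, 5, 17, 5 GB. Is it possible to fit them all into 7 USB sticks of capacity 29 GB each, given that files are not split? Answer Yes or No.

A valid assignment using 7 USB sticks:
  USB stick 1: 28 = 28
  USB stick 2: 27 = 27
  USB stick 3: 26 = 26
  USB stick 4: 20 + 7 = 27
  USB stick 5: 18 + 5 + 5 = 28
  USB stick 6: 17 + 5 = 22
  USB stick 7: 15 = 15
Every load is within 29 GB, so 7 USB sticks suffice.

Yes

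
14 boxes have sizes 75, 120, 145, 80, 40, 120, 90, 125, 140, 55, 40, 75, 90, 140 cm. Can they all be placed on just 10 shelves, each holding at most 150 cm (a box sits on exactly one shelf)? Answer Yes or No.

Yes

A valid assignment using 10 shelves:
  shelf 1: 145 = 145
  shelf 2: 140 = 140
  shelf 3: 140 = 140
  shelf 4: 125 = 125
  shelf 5: 120 = 120
  shelf 6: 120 = 120
  shelf 7: 90 + 55 = 145
  shelf 8: 90 + 40 = 130
  shelf 9: 80 + 40 = 120
  shelf 10: 75 + 75 = 150
Every load is within 150 cm, so 10 shelves suffice.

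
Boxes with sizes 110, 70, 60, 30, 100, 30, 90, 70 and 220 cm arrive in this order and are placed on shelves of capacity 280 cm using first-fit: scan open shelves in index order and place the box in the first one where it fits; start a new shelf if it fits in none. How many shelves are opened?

  110 → shelf 1 (new)  [load 110/280]
  70 → shelf 1  [load 180/280]
  60 → shelf 1  [load 240/280]
  30 → shelf 1  [load 270/280]
  100 → shelf 2 (new)  [load 100/280]
  30 → shelf 2  [load 130/280]
  90 → shelf 2  [load 220/280]
  70 → shelf 3 (new)  [load 70/280]
  220 → shelf 4 (new)  [load 220/280]
4 shelves opened.

4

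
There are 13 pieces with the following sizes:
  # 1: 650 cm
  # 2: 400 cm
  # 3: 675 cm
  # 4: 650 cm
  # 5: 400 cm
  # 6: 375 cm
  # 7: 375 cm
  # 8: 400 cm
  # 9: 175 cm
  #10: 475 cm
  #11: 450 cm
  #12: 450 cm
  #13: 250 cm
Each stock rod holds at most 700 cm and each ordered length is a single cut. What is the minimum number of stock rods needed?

11

Total = 675 + 650 + 650 + 475 + 450 + 450 + 400 + 400 + 400 + 375 + 375 + 250 + 175 = 5725 cm.
Lower bound: ⌈5725/700⌉ = 9 stock rods.
Also, 11 pieces each exceed 350 cm, and no two of those can share a stock rod, so at least 11 stock rods are needed.
A packing using 11 stock rods:
  stock rod 1: 675 = 675
  stock rod 2: 650 = 650
  stock rod 3: 650 = 650
  stock rod 4: 475 + 175 = 650
  stock rod 5: 450 + 250 = 700
  stock rod 6: 450 = 450
  stock rod 7: 400 = 400
  stock rod 8: 400 = 400
  stock rod 9: 400 = 400
  stock rod 10: 375 = 375
  stock rod 11: 375 = 375
This matches the lower bound, so 11 is optimal.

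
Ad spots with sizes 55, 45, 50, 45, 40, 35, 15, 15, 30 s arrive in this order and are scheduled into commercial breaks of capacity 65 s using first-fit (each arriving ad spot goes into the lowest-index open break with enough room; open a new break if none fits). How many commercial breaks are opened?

6

  55 → break 1 (new)  [load 55/65]
  45 → break 2 (new)  [load 45/65]
  50 → break 3 (new)  [load 50/65]
  45 → break 4 (new)  [load 45/65]
  40 → break 5 (new)  [load 40/65]
  35 → break 6 (new)  [load 35/65]
  15 → break 2  [load 60/65]
  15 → break 3  [load 65/65]
  30 → break 6  [load 65/65]
6 commercial breaks opened.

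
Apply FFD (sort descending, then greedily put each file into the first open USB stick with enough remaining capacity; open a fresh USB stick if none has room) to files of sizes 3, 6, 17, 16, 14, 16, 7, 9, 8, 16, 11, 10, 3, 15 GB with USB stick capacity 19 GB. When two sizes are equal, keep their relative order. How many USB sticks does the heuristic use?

Sorted descending: 17, 16, 16, 16, 15, 14, 11, 10, 9, 8, 7, 6, 3, 3.
  17 → USB stick 1 (new)  [load 17/19]
  16 → USB stick 2 (new)  [load 16/19]
  16 → USB stick 3 (new)  [load 16/19]
  16 → USB stick 4 (new)  [load 16/19]
  15 → USB stick 5 (new)  [load 15/19]
  14 → USB stick 6 (new)  [load 14/19]
  11 → USB stick 7 (new)  [load 11/19]
  10 → USB stick 8 (new)  [load 10/19]
  9 → USB stick 8  [load 19/19]
  8 → USB stick 7  [load 19/19]
  7 → USB stick 9 (new)  [load 7/19]
  6 → USB stick 9  [load 13/19]
  3 → USB stick 2  [load 19/19]
  3 → USB stick 3  [load 19/19]
9 USB sticks opened.

9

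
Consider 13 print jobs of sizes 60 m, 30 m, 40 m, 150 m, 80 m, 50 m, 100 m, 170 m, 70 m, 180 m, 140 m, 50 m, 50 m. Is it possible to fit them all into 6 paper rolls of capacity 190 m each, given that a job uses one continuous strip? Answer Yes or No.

Total = 1170 m; ⌈1170/190⌉ = 7.
At least 7 paper rolls are required, but only 6 are allowed.

No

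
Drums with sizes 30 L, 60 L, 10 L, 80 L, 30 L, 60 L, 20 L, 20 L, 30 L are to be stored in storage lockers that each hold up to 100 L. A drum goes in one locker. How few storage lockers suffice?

Total = 80 + 60 + 60 + 30 + 30 + 30 + 20 + 20 + 10 = 340 L.
Lower bound: ⌈340/100⌉ = 4 storage lockers.
A packing using 4 storage lockers:
  locker 1: 80 + 20 = 100
  locker 2: 60 + 30 + 10 = 100
  locker 3: 60 + 30 = 90
  locker 4: 30 + 20 = 50
This matches the lower bound, so 4 is optimal.

4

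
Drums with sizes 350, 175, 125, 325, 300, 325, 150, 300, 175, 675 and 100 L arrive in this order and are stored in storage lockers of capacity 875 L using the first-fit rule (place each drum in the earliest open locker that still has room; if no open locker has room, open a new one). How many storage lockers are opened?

4

  350 → locker 1 (new)  [load 350/875]
  175 → locker 1  [load 525/875]
  125 → locker 1  [load 650/875]
  325 → locker 2 (new)  [load 325/875]
  300 → locker 2  [load 625/875]
  325 → locker 3 (new)  [load 325/875]
  150 → locker 1  [load 800/875]
  300 → locker 3  [load 625/875]
  175 → locker 2  [load 800/875]
  675 → locker 4 (new)  [load 675/875]
  100 → locker 3  [load 725/875]
4 storage lockers opened.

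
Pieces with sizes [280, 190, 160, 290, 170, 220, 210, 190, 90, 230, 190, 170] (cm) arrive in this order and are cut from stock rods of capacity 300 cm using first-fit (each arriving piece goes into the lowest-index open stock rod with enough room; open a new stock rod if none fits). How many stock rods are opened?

11

  280 → stock rod 1 (new)  [load 280/300]
  190 → stock rod 2 (new)  [load 190/300]
  160 → stock rod 3 (new)  [load 160/300]
  290 → stock rod 4 (new)  [load 290/300]
  170 → stock rod 5 (new)  [load 170/300]
  220 → stock rod 6 (new)  [load 220/300]
  210 → stock rod 7 (new)  [load 210/300]
  190 → stock rod 8 (new)  [load 190/300]
  90 → stock rod 2  [load 280/300]
  230 → stock rod 9 (new)  [load 230/300]
  190 → stock rod 10 (new)  [load 190/300]
  170 → stock rod 11 (new)  [load 170/300]
11 stock rods opened.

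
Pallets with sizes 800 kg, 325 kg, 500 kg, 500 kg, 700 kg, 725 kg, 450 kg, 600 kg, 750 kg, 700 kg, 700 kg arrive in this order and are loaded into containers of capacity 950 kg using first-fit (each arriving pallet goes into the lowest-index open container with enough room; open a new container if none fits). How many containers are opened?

  800 → container 1 (new)  [load 800/950]
  325 → container 2 (new)  [load 325/950]
  500 → container 2  [load 825/950]
  500 → container 3 (new)  [load 500/950]
  700 → container 4 (new)  [load 700/950]
  725 → container 5 (new)  [load 725/950]
  450 → container 3  [load 950/950]
  600 → container 6 (new)  [load 600/950]
  750 → container 7 (new)  [load 750/950]
  700 → container 8 (new)  [load 700/950]
  700 → container 9 (new)  [load 700/950]
9 containers opened.

9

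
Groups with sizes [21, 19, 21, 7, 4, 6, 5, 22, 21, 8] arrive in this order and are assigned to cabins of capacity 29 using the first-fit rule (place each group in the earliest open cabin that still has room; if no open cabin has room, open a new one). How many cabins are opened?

  21 → cabin 1 (new)  [load 21/29]
  19 → cabin 2 (new)  [load 19/29]
  21 → cabin 3 (new)  [load 21/29]
  7 → cabin 1  [load 28/29]
  4 → cabin 2  [load 23/29]
  6 → cabin 2  [load 29/29]
  5 → cabin 3  [load 26/29]
  22 → cabin 4 (new)  [load 22/29]
  21 → cabin 5 (new)  [load 21/29]
  8 → cabin 5  [load 29/29]
5 cabins opened.

5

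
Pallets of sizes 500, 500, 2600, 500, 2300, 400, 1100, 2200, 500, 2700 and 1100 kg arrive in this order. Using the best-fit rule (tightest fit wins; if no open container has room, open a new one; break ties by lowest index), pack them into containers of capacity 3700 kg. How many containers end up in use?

  500 → container 1 (new)  [load 500/3700]
  500 → container 1  [load 1000/3700]
  2600 → container 1  [load 3600/3700]
  500 → container 2 (new)  [load 500/3700]
  2300 → container 2  [load 2800/3700]
  400 → container 2  [load 3200/3700]
  1100 → container 3 (new)  [load 1100/3700]
  2200 → container 3  [load 3300/3700]
  500 → container 2  [load 3700/3700]
  2700 → container 4 (new)  [load 2700/3700]
  1100 → container 5 (new)  [load 1100/3700]
5 containers opened.

5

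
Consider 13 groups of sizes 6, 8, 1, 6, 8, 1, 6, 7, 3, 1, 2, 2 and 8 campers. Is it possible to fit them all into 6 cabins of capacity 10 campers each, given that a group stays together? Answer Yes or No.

No

Total = 59 campers; ⌈59/10⌉ = 6.
7 groups each exceed half the capacity and cannot share a cabin, forcing at least 7 cabins.
At least 7 cabins are required, but only 6 are allowed.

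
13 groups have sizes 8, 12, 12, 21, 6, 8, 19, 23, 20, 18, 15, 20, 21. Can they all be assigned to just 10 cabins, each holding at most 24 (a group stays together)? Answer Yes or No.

A valid assignment using 10 cabins:
  cabin 1: 23 = 23
  cabin 2: 21 = 21
  cabin 3: 21 = 21
  cabin 4: 20 = 20
  cabin 5: 20 = 20
  cabin 6: 19 = 19
  cabin 7: 18 + 6 = 24
  cabin 8: 15 + 8 = 23
  cabin 9: 12 + 12 = 24
  cabin 10: 8 = 8
Every load is within 24, so 10 cabins suffice.

Yes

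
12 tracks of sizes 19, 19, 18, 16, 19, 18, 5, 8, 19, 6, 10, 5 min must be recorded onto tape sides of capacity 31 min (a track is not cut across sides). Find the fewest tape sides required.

7

Total = 19 + 19 + 19 + 19 + 18 + 18 + 16 + 10 + 8 + 6 + 5 + 5 = 162 min.
Lower bound: ⌈162/31⌉ = 6 tape sides.
Also, 7 tracks each exceed 31/2 min, and no two of those can share a side, so at least 7 tape sides are needed.
A packing using 7 tape sides:
  side 1: 19 + 10 = 29
  side 2: 19 + 8 = 27
  side 3: 19 + 6 + 5 = 30
  side 4: 19 + 5 = 24
  side 5: 18 = 18
  side 6: 18 = 18
  side 7: 16 = 16
This matches the lower bound, so 7 is optimal.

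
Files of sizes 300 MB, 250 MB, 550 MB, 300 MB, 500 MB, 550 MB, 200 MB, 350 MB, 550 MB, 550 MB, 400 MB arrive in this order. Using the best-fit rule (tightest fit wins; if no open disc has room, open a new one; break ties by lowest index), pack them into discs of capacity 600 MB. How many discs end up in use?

  300 → disc 1 (new)  [load 300/600]
  250 → disc 1  [load 550/600]
  550 → disc 2 (new)  [load 550/600]
  300 → disc 3 (new)  [load 300/600]
  500 → disc 4 (new)  [load 500/600]
  550 → disc 5 (new)  [load 550/600]
  200 → disc 3  [load 500/600]
  350 → disc 6 (new)  [load 350/600]
  550 → disc 7 (new)  [load 550/600]
  550 → disc 8 (new)  [load 550/600]
  400 → disc 9 (new)  [load 400/600]
9 discs opened.

9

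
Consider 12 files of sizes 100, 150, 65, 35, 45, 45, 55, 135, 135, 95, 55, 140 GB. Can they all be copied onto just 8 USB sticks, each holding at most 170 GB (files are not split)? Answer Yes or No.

Yes

A valid assignment using 7 USB sticks:
  USB stick 1: 150 = 150
  USB stick 2: 140 = 140
  USB stick 3: 135 + 35 = 170
  USB stick 4: 135 = 135
  USB stick 5: 100 + 65 = 165
  USB stick 6: 95 + 55 = 150
  USB stick 7: 55 + 45 + 45 = 145
That uses only 7 ≤ 8, so 8 USB sticks are enough.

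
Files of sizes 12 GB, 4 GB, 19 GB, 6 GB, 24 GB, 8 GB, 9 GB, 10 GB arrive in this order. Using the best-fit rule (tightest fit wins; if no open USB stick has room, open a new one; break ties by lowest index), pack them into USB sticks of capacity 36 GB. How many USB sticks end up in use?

  12 → USB stick 1 (new)  [load 12/36]
  4 → USB stick 1  [load 16/36]
  19 → USB stick 1  [load 35/36]
  6 → USB stick 2 (new)  [load 6/36]
  24 → USB stick 2  [load 30/36]
  8 → USB stick 3 (new)  [load 8/36]
  9 → USB stick 3  [load 17/36]
  10 → USB stick 3  [load 27/36]
3 USB sticks opened.

3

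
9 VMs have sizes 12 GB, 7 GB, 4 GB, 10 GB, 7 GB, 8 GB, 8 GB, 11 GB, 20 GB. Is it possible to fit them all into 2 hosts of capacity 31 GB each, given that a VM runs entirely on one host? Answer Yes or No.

No

Total = 87 GB; ⌈87/31⌉ = 3.
At least 3 hosts are required, but only 2 are allowed.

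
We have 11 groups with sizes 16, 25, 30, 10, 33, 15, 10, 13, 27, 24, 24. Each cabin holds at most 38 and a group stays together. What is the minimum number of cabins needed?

7

Total = 33 + 30 + 27 + 25 + 24 + 24 + 16 + 15 + 13 + 10 + 10 = 227.
Lower bound: ⌈227/38⌉ = 6 cabins.
A packing using 7 cabins:
  cabin 1: 33 = 33
  cabin 2: 30 = 30
  cabin 3: 27 + 10 = 37
  cabin 4: 25 + 13 = 38
  cabin 5: 24 + 10 = 34
  cabin 6: 24 = 24
  cabin 7: 16 + 15 = 31
No arrangement into 6 cabins stays within capacity, so 7 is optimal.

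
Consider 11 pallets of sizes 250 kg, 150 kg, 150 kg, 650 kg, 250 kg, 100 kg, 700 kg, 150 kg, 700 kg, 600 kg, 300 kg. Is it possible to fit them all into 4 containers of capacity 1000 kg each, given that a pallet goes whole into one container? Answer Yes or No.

Yes

A valid assignment using 4 containers:
  container 1: 700 + 300 = 1000
  container 2: 700 + 150 + 150 = 1000
  container 3: 650 + 250 + 100 = 1000
  container 4: 600 + 250 + 150 = 1000
Every load is within 1000 kg, so 4 containers suffice.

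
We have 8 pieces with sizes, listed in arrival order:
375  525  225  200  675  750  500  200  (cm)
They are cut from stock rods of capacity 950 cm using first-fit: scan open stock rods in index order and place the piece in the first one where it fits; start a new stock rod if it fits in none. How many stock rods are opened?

4

  375 → stock rod 1 (new)  [load 375/950]
  525 → stock rod 1  [load 900/950]
  225 → stock rod 2 (new)  [load 225/950]
  200 → stock rod 2  [load 425/950]
  675 → stock rod 3 (new)  [load 675/950]
  750 → stock rod 4 (new)  [load 750/950]
  500 → stock rod 2  [load 925/950]
  200 → stock rod 3  [load 875/950]
4 stock rods opened.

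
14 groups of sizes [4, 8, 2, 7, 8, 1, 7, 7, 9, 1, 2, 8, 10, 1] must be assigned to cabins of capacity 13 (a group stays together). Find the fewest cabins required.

8

Total = 10 + 9 + 8 + 8 + 8 + 7 + 7 + 7 + 4 + 2 + 2 + 1 + 1 + 1 = 75.
Lower bound: ⌈75/13⌉ = 6 cabins.
Also, 8 groups each exceed 13/2, and no two of those can share a cabin, so at least 8 cabins are needed.
A packing using 8 cabins:
  cabin 1: 10 + 2 + 1 = 13
  cabin 2: 9 + 4 = 13
  cabin 3: 8 + 2 + 1 + 1 = 12
  cabin 4: 8 = 8
  cabin 5: 8 = 8
  cabin 6: 7 = 7
  cabin 7: 7 = 7
  cabin 8: 7 = 7
This matches the lower bound, so 8 is optimal.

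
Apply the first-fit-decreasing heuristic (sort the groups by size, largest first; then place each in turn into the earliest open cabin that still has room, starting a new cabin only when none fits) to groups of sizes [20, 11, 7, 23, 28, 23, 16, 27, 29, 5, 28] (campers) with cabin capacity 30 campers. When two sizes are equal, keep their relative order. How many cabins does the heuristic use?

8

Sorted descending: 29, 28, 28, 27, 23, 23, 20, 16, 11, 7, 5.
  29 → cabin 1 (new)  [load 29/30]
  28 → cabin 2 (new)  [load 28/30]
  28 → cabin 3 (new)  [load 28/30]
  27 → cabin 4 (new)  [load 27/30]
  23 → cabin 5 (new)  [load 23/30]
  23 → cabin 6 (new)  [load 23/30]
  20 → cabin 7 (new)  [load 20/30]
  16 → cabin 8 (new)  [load 16/30]
  11 → cabin 8  [load 27/30]
  7 → cabin 5  [load 30/30]
  5 → cabin 6  [load 28/30]
8 cabins opened.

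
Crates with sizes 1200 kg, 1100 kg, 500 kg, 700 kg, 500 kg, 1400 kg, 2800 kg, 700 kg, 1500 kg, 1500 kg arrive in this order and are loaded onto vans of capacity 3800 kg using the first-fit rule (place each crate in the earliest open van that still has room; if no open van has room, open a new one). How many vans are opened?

4

  1200 → van 1 (new)  [load 1200/3800]
  1100 → van 1  [load 2300/3800]
  500 → van 1  [load 2800/3800]
  700 → van 1  [load 3500/3800]
  500 → van 2 (new)  [load 500/3800]
  1400 → van 2  [load 1900/3800]
  2800 → van 3 (new)  [load 2800/3800]
  700 → van 2  [load 2600/3800]
  1500 → van 4 (new)  [load 1500/3800]
  1500 → van 4  [load 3000/3800]
4 vans opened.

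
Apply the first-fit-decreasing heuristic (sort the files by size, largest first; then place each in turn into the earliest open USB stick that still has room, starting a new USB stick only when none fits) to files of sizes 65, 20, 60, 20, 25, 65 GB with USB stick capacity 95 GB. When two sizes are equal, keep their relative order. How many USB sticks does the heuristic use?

Sorted descending: 65, 65, 60, 25, 20, 20.
  65 → USB stick 1 (new)  [load 65/95]
  65 → USB stick 2 (new)  [load 65/95]
  60 → USB stick 3 (new)  [load 60/95]
  25 → USB stick 1  [load 90/95]
  20 → USB stick 2  [load 85/95]
  20 → USB stick 3  [load 80/95]
3 USB sticks opened.

3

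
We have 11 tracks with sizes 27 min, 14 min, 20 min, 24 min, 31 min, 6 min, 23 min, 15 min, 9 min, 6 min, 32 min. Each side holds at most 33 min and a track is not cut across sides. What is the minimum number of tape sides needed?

Total = 32 + 31 + 27 + 24 + 23 + 20 + 15 + 14 + 9 + 6 + 6 = 207 min.
Lower bound: ⌈207/33⌉ = 7 tape sides.
A packing using 7 tape sides:
  side 1: 32 = 32
  side 2: 31 = 31
  side 3: 27 + 6 = 33
  side 4: 24 + 9 = 33
  side 5: 23 + 6 = 29
  side 6: 20 = 20
  side 7: 15 + 14 = 29
This matches the lower bound, so 7 is optimal.

7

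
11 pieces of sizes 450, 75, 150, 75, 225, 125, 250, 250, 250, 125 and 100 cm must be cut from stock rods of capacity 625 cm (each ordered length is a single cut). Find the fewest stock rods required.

4

Total = 450 + 250 + 250 + 250 + 225 + 150 + 125 + 125 + 100 + 75 + 75 = 2075 cm.
Lower bound: ⌈2075/625⌉ = 4 stock rods.
A packing using 4 stock rods:
  stock rod 1: 450 + 150 = 600
  stock rod 2: 250 + 250 + 125 = 625
  stock rod 3: 250 + 225 + 125 = 600
  stock rod 4: 100 + 75 + 75 = 250
This matches the lower bound, so 4 is optimal.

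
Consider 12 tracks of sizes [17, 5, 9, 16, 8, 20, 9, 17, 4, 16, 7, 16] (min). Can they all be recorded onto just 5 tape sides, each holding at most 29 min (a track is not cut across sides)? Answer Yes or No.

Total = 144 min; ⌈144/29⌉ = 5.
6 tracks each exceed half the capacity and cannot share a side, forcing at least 6 tape sides.
At least 6 tape sides are required, but only 5 are allowed.

No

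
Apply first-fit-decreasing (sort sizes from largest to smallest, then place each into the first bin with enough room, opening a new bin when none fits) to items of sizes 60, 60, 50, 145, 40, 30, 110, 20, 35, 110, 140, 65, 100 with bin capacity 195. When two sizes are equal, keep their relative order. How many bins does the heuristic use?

6

Sorted descending: 145, 140, 110, 110, 100, 65, 60, 60, 50, 40, 35, 30, 20.
  145 → bin 1 (new)  [load 145/195]
  140 → bin 2 (new)  [load 140/195]
  110 → bin 3 (new)  [load 110/195]
  110 → bin 4 (new)  [load 110/195]
  100 → bin 5 (new)  [load 100/195]
  65 → bin 3  [load 175/195]
  60 → bin 4  [load 170/195]
  60 → bin 5  [load 160/195]
  50 → bin 1  [load 195/195]
  40 → bin 2  [load 180/195]
  35 → bin 5  [load 195/195]
  30 → bin 6 (new)  [load 30/195]
  20 → bin 3  [load 195/195]
6 bins opened.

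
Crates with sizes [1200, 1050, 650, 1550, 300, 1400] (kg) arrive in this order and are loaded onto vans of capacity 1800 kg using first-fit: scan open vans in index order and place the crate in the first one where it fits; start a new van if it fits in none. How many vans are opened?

  1200 → van 1 (new)  [load 1200/1800]
  1050 → van 2 (new)  [load 1050/1800]
  650 → van 2  [load 1700/1800]
  1550 → van 3 (new)  [load 1550/1800]
  300 → van 1  [load 1500/1800]
  1400 → van 4 (new)  [load 1400/1800]
4 vans opened.

4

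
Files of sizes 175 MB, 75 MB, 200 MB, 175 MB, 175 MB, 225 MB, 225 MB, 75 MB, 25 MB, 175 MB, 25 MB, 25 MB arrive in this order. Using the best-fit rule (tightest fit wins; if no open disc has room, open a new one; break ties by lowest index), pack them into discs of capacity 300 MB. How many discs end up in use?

7

  175 → disc 1 (new)  [load 175/300]
  75 → disc 1  [load 250/300]
  200 → disc 2 (new)  [load 200/300]
  175 → disc 3 (new)  [load 175/300]
  175 → disc 4 (new)  [load 175/300]
  225 → disc 5 (new)  [load 225/300]
  225 → disc 6 (new)  [load 225/300]
  75 → disc 5  [load 300/300]
  25 → disc 1  [load 275/300]
  175 → disc 7 (new)  [load 175/300]
  25 → disc 1  [load 300/300]
  25 → disc 6  [load 250/300]
7 discs opened.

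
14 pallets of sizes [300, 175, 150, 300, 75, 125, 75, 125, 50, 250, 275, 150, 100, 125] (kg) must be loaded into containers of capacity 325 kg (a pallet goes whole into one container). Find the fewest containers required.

8

Total = 300 + 300 + 275 + 250 + 175 + 150 + 150 + 125 + 125 + 125 + 100 + 75 + 75 + 50 = 2275 kg.
Lower bound: ⌈2275/325⌉ = 7 containers.
A packing using 8 containers:
  container 1: 300 = 300
  container 2: 300 = 300
  container 3: 275 + 50 = 325
  container 4: 250 + 75 = 325
  container 5: 175 + 150 = 325
  container 6: 150 + 125 = 275
  container 7: 125 + 125 + 75 = 325
  container 8: 100 = 100
No arrangement into 7 containers stays within capacity, so 8 is optimal.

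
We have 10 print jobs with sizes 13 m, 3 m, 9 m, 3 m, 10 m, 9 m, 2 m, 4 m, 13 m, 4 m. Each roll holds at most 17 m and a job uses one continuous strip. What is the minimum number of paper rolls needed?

5

Total = 13 + 13 + 10 + 9 + 9 + 4 + 4 + 3 + 3 + 2 = 70 m.
Lower bound: ⌈70/17⌉ = 5 paper rolls.
A packing using 5 paper rolls:
  roll 1: 13 + 4 = 17
  roll 2: 13 + 4 = 17
  roll 3: 10 + 3 + 3 = 16
  roll 4: 9 + 2 = 11
  roll 5: 9 = 9
This matches the lower bound, so 5 is optimal.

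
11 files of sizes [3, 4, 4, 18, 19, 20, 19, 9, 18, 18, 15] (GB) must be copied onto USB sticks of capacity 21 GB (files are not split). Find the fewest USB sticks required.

Total = 20 + 19 + 19 + 18 + 18 + 18 + 15 + 9 + 4 + 4 + 3 = 147 GB.
Lower bound: ⌈147/21⌉ = 7 USB sticks.
A packing using 8 USB sticks:
  USB stick 1: 20 = 20
  USB stick 2: 19 = 19
  USB stick 3: 19 = 19
  USB stick 4: 18 + 3 = 21
  USB stick 5: 18 = 18
  USB stick 6: 18 = 18
  USB stick 7: 15 + 4 = 19
  USB stick 8: 9 + 4 = 13
No arrangement into 7 USB sticks stays within capacity, so 8 is optimal.

8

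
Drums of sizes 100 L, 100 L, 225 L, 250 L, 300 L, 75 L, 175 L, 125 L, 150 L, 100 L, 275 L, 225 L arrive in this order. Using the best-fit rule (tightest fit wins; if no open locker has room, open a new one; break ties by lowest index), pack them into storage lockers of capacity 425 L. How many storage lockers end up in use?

6

  100 → locker 1 (new)  [load 100/425]
  100 → locker 1  [load 200/425]
  225 → locker 1  [load 425/425]
  250 → locker 2 (new)  [load 250/425]
  300 → locker 3 (new)  [load 300/425]
  75 → locker 3  [load 375/425]
  175 → locker 2  [load 425/425]
  125 → locker 4 (new)  [load 125/425]
  150 → locker 4  [load 275/425]
  100 → locker 4  [load 375/425]
  275 → locker 5 (new)  [load 275/425]
  225 → locker 6 (new)  [load 225/425]
6 storage lockers opened.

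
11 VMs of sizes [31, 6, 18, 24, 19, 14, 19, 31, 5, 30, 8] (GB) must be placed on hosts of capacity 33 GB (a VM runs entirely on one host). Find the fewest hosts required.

Total = 31 + 31 + 30 + 24 + 19 + 19 + 18 + 14 + 8 + 6 + 5 = 205 GB.
Lower bound: ⌈205/33⌉ = 7 hosts.
A packing using 7 hosts:
  host 1: 31 = 31
  host 2: 31 = 31
  host 3: 30 = 30
  host 4: 24 + 8 = 32
  host 5: 19 + 14 = 33
  host 6: 19 + 6 + 5 = 30
  host 7: 18 = 18
This matches the lower bound, so 7 is optimal.

7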